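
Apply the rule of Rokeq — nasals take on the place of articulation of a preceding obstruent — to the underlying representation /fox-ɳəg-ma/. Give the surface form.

[foxŋəgŋa]

/ɳ/ is a voiced retroflex nasal. The preceding trigger /x/ is velar, so /ɳ/ must become velar as well.
Changing only its place to velar gives [ŋ] — the voiced velar nasal.
At the second juncture, /m/ likewise becomes [ŋ] adjacent to /g/.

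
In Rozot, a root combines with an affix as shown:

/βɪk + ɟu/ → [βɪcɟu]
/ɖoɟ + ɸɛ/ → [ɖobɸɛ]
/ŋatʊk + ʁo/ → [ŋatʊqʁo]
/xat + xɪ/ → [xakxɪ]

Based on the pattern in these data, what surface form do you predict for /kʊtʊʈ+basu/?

The data show regressive place assimilation: /k/ → [c] before /ɟ/; /ɟ/ → [b] before /ɸ/; /k/ → [q] before /ʁ/; /t/ → [k] before /x/. In each pair only place changes, matching the following consonant, while manner and voice stay constant.
/ʈ/ is a voiceless retroflex stop. The following trigger /b/ is bilabial, so /ʈ/ must become bilabial as well.
A voiceless bilabial stop is [p], so the surface segment is [p].

[kʊtʊpbasu]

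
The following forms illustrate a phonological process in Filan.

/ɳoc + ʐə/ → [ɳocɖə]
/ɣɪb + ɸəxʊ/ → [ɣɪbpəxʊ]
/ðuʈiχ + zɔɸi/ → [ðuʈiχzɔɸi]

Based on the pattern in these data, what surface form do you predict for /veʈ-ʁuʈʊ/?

[veʈɢuʈʊ]

The data show progressive manner assimilation: /ʐ/ → [ɖ] after /c/; /ɸ/ → [p] after /b/. In each pair only manner changes, matching the preceding consonant, while place and voice stay constant.
No alternation appears in [ðuʈiχzɔɸi]: there the adjacent consonants already agree in manner (/z/ and /χ/ are both fricatives), so this form is consistent with the same rule.
/ʁ/ is a voiced uvular fricative. The preceding trigger /ʈ/ is a stop, so /ʁ/ must become a stop as well.
The voiced uvular stop is [ɢ], so /ʁ/ → [ɢ].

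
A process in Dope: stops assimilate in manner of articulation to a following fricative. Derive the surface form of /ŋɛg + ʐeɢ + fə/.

[ŋɛɣʐeʁfə]

/g/ is a voiced velar stop. The following trigger /ʐ/ is a fricative, so /g/ must become a fricative as well.
A voiced velar fricative is [ɣ], so the surface segment is [ɣ].
The same rule applies at the second boundary: /ɢ/ → [ʁ] next to /f/.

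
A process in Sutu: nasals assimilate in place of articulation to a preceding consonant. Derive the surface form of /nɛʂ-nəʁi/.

[nɛʂɳəʁi]

The rule targets /n/ (voiced alveolar nasal), which sits after the trigger /ʂ/ (retroflex).
The voiced retroflex nasal is [ɳ], so /n/ → [ɳ].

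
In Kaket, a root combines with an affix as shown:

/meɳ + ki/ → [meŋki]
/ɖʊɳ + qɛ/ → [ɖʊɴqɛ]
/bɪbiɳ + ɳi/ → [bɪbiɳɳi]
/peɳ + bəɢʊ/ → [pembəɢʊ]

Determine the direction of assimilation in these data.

Underlying /ɳ/ is realised as [ŋ] next to /k/; /k/ itself does not change.
The change retroflex → velar matches the place of the following /k/, identifying this as place assimilation.
Checking the remaining alternations: /ɳ/ → [ɴ] before /q/ (retroflex → uvular, matching uvular); /ɳ/ → [m] before /b/ (retroflex → bilabial, matching bilabial) — only place changes, and always toward the following segment.
Nothing changes in [bɪbiɳɳi]: there the adjacent consonants already agree in place (/ɳ/ and /ɳ/ are both retroflex), so this form is consistent with the same rule.
Since the segment that changes precedes the conditioning segment, the assimilation is regressive.

regressive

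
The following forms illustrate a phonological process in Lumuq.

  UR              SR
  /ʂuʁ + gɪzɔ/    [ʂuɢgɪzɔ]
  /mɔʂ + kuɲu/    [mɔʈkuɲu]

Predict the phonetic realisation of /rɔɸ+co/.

The data show regressive manner assimilation: /ʁ/ → [ɢ] before /g/; /ʂ/ → [ʈ] before /k/. In each pair only manner changes, matching the following consonant, while place and voice stay constant.
The rule targets /ɸ/ (voiceless bilabial fricative), which sits before the trigger /c/ (stop).
Changing only its manner to stop gives [p] — the voiceless bilabial stop.

[rɔpco]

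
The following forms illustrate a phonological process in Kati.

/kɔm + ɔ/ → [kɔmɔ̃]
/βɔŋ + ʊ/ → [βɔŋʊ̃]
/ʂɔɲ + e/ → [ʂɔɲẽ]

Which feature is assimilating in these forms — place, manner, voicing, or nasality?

The vowel /ɔ/ surfaces as nasalised [ɔ̃] next to the preceding nasal /m/ — it has acquired the [+nasal] feature of its neighbour.
Likewise in the remaining data: /ʊ/ → [ʊ̃] after /ŋ/; /e/ → [ẽ] after /ɲ/ — each time a vowel is nasalised next to a preceding nasal.

nasality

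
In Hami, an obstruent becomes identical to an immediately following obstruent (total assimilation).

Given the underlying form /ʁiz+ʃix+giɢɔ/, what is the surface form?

[ʁiʃʃiggiɢɔ]

/z/ is the segment targeted by the rule; it sits immediately before /ʃ/, so it assimilates completely and surfaces as [ʃ].
The same rule applies at the second boundary: /x/ → [g] next to /g/.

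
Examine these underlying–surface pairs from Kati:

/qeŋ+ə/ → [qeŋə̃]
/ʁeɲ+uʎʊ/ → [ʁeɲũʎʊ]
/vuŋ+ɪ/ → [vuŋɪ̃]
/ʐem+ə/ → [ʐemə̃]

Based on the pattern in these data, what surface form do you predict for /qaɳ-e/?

[qaɳẽ]

The data show progressive nasality assimilation (vowel nasalisation): /ə/ → [ə̃] after /ŋ/; /u/ → [ũ] after /ɲ/; /ɪ/ → [ɪ̃] after /ŋ/; /ə/ → [ə̃] after /m/ — a vowel is nasalised by an immediately preceding nasal consonant.
/e/ sits next to the nasal /ɳ/ and is therefore nasalised to [ẽ].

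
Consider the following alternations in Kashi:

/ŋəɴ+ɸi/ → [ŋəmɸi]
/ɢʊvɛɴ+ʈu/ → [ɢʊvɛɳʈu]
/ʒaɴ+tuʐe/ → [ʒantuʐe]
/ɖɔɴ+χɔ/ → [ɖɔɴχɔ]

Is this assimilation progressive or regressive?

Comparing underlying and surface forms, /ɴ/ → [m] is the alternation; the neighbouring /ɸ/ is constant.
/ɴ/ is uvular while /ɸ/ is bilabial; the output [m] is bilabial, matching the trigger — so the feature that spreads is place.
Checking the remaining alternations: /ɴ/ → [ɳ] before /ʈ/ (uvular → retroflex, matching retroflex); /ɴ/ → [n] before /t/ (uvular → alveolar, matching alveolar) — only place changes, and always toward the following segment.
No alternation appears in [ɖɔɴχɔ]: there the adjacent consonants already agree in place (/ɴ/ and /χ/ are both uvular), so this form is consistent with the same rule.
The trigger is the following segment, so the direction is regressive (anticipatory).

regressive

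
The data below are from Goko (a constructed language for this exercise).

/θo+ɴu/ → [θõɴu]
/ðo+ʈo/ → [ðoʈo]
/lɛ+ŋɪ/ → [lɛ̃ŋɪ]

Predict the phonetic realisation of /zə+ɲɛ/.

[zə̃ɲɛ]

The data show regressive nasality assimilation (vowel nasalisation): /o/ → [õ] before /ɴ/; /ɛ/ → [ɛ̃] before /ŋ/ — a vowel is nasalised by an immediately following nasal consonant.
No change occurs in [ðoʈo] because the vowel at the boundary is adjacent to an oral consonant, not a nasal (/o/ next to /ʈ/).
/ə/ sits next to the nasal /ɲ/ and is therefore nasalised to [ə̃].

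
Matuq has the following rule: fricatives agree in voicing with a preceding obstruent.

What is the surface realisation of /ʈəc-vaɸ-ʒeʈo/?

/v/ is a voiced labiodental fricative. The preceding trigger /c/ is voiceless, so /v/ must become voiceless as well.
Changing only its voicing to voiceless gives [f] — the voiceless labiodental fricative.
At the second juncture, /ʒ/ likewise becomes [ʃ] adjacent to /ɸ/.

[ʈəcfaɸʃeʈo]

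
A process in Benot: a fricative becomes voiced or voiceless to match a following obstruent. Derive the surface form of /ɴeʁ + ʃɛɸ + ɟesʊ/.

[ɴeχʃɛβɟesʊ]

The rule targets /ʁ/ (voiced uvular fricative), which sits before the trigger /ʃ/ (voiceless).
A voiceless uvular fricative is [χ], so the surface segment is [χ].
The same rule applies at the second boundary: /ɸ/ → [β] next to /ɟ/.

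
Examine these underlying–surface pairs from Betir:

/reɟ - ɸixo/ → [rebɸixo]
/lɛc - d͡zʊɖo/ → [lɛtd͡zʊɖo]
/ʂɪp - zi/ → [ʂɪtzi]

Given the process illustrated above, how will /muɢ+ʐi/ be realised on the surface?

The data show regressive place assimilation: /ɟ/ → [b] before /ɸ/; /c/ → [t] before /d͡z/; /p/ → [t] before /z/. In each pair only place changes, matching the following consonant, while manner and voice stay constant.
/ɢ/ is a voiced uvular stop. The following trigger /ʐ/ is retroflex, so /ɢ/ must become retroflex as well.
The voiced retroflex stop is [ɖ], so /ɢ/ → [ɖ].

[muɖʐi]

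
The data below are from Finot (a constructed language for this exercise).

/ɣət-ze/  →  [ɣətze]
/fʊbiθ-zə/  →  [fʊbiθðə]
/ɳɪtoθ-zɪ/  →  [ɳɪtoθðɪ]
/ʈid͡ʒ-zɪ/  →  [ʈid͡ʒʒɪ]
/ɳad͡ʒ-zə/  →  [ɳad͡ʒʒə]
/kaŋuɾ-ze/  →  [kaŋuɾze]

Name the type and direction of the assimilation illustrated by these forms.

progressive place assimilation

Underlying /z/ is realised as [ð] next to /θ/; /θ/ itself does not change.
The change alveolar → dental matches the place of the preceding /θ/, identifying this as place assimilation.
Manner and voice are unchanged, so the assimilation is partial, not total.
The other alternating form patterns the same way: /z/ → [ʒ] after /d͡ʒ/ (alveolar → postalveolar, matching postalveolar) — only place changes, and always toward the preceding segment.
Nothing changes in [ɣətze], [kaŋuɾze]: there the adjacent consonants already agree in place (/z/ and /t/ are both alveolar; /z/ and /ɾ/ are both alveolar), so these forms are consistent with the same rule.
The trigger is the preceding segment, so the direction is progressive (perseverative).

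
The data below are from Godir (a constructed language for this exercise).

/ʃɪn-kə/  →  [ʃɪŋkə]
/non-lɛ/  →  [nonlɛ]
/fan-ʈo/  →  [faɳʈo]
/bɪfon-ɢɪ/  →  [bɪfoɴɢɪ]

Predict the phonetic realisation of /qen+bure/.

[qembure]

The data show regressive place assimilation: /n/ → [ŋ] before /k/; /n/ → [ɳ] before /ʈ/; /n/ → [ɴ] before /ɢ/. In each pair only place changes, matching the following consonant, while manner and voice stay constant.
Nothing changes in [nonlɛ]: there the adjacent consonants already agree in place (/n/ and /l/ are both alveolar), so this form is consistent with the same rule.
/n/ is a voiced alveolar nasal. The following trigger /b/ is bilabial, so /n/ must become bilabial as well.
Changing only its place to bilabial gives [m] — the voiced bilabial nasal.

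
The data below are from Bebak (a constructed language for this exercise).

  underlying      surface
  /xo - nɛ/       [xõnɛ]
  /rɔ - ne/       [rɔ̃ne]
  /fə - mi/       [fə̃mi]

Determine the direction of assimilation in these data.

The vowel /o/ surfaces as nasalised [õ] next to the following nasal /n/ — it has acquired the [+nasal] feature of its neighbour.
Likewise in the remaining data: /ɔ/ → [ɔ̃] before /n/; /ə/ → [ə̃] before /m/ — each time a vowel is nasalised next to a following nasal.
Because the conditioning nasal is to the right of the vowel that changes, the process is regressive (anticipatory).

regressive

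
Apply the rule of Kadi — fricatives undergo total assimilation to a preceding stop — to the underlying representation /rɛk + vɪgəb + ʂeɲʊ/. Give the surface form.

[rɛkkɪgəbbeɲʊ]

/v/ is the segment targeted by the rule; it sits immediately after /k/, so it assimilates completely and surfaces as [k].
At the second juncture, /ʂ/ likewise becomes [b] adjacent to /b/.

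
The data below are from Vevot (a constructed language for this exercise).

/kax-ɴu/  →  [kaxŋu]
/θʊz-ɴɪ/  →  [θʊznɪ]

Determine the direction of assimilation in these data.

progressive

Comparing underlying and surface forms, /ɴ/ → [ŋ] is the alternation; the neighbouring /x/ is constant.
/ɴ/ is uvular while /x/ is velar; the output [ŋ] is velar, matching the trigger — so the feature that spreads is place.
The same holds elsewhere in the data: /ɴ/ → [n] after /z/ (uvular → alveolar, matching alveolar) — only place changes, and always toward the preceding segment.
Since the segment that changes follows the conditioning segment, the assimilation is progressive.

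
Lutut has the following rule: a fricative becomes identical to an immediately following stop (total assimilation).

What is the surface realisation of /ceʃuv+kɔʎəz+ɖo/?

/v/ is the segment targeted by the rule; it sits immediately before /k/, so it assimilates completely and surfaces as [k].
The same rule applies at the second boundary: /z/ → [ɖ] next to /ɖ/.

[ceʃukkɔʎəɖɖo]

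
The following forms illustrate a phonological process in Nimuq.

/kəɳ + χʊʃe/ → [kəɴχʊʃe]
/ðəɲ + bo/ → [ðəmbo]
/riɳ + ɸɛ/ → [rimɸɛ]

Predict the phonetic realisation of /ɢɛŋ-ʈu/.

[ɢɛɳʈu]

The data show regressive place assimilation: /ɳ/ → [ɴ] before /χ/; /ɲ/ → [m] before /b/; /ɳ/ → [m] before /ɸ/. In each pair only place changes, matching the following consonant, while manner and voice stay constant.
The rule targets /ŋ/ (voiced velar nasal), which sits before the trigger /ʈ/ (retroflex).
A voiced retroflex nasal is [ɳ], so the surface segment is [ɳ].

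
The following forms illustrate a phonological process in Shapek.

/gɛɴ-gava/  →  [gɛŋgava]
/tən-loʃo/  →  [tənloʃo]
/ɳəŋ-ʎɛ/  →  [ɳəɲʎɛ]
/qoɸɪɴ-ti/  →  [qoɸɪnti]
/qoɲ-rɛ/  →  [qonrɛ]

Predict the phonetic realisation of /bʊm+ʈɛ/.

[bʊɳʈɛ]

The data show regressive place assimilation: /ɴ/ → [ŋ] before /g/; /ŋ/ → [ɲ] before /ʎ/; /ɴ/ → [n] before /t/; /ɲ/ → [n] before /r/. In each pair only place changes, matching the following consonant, while manner and voice stay constant.
Nothing changes in [tənloʃo]: there the adjacent consonants already agree in place (/n/ and /l/ are both alveolar), so this form is consistent with the same rule.
/m/ is a voiced bilabial nasal. The following trigger /ʈ/ is retroflex, so /m/ must become retroflex as well.
A voiced retroflex nasal is [ɳ], so the surface segment is [ɳ].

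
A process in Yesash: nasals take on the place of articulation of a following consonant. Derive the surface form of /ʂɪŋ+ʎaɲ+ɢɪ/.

[ʂɪɲʎaɴɢɪ]

/ŋ/ is a voiced velar nasal. The following trigger /ʎ/ is palatal, so /ŋ/ must become palatal as well.
A voiced palatal nasal is [ɲ], so the surface segment is [ɲ].
The same rule applies at the second boundary: /ɲ/ → [ɴ] next to /ɢ/.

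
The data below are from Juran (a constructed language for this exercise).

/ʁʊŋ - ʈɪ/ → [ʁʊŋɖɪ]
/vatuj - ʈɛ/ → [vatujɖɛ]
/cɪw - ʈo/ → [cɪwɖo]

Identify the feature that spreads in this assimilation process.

voicing

The segment that alternates is /ʈ/, which surfaces as [ɖ] when adjacent to /ŋ/.
/ʈ/ is voiceless while /ŋ/ is voiced; the output [ɖ] is voiced, matching the trigger — so the feature that spreads is voicing.
Checking the remaining alternations: /ʈ/ → [ɖ] after /j/ (voiceless → voiced, matching voiced); /ʈ/ → [ɖ] after /w/ (voiceless → voiced, matching voiced) — only voicing changes, and always toward the preceding segment.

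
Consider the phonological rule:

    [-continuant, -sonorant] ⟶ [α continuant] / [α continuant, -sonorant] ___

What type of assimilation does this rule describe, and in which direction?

progressive manner assimilation

The rule copies [continuant] (continuancy) from the environment onto the target stops; since [±continuant] encodes the stop/fricative manner contrast, the assimilating dimension is manner.
Since the environment is written before the underscore, the trigger precedes the target; the direction is progressive.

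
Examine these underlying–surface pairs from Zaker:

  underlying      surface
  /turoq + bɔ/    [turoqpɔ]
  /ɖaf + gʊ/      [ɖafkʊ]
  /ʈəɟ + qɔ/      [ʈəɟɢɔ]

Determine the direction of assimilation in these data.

progressive

The segment that alternates is /b/, which surfaces as [p] when adjacent to /q/.
/b/ is voiced while /q/ is voiceless; the output [p] is voiceless, matching the trigger — so the feature that spreads is voicing.
The other alternating forms pattern the same way: /g/ → [k] after /f/ (voiced → voiceless, matching voiceless); /q/ → [ɢ] after /ɟ/ (voiceless → voiced, matching voiced) — only voicing changes, and always toward the preceding segment.
Since the segment that changes follows the conditioning segment, the assimilation is progressive.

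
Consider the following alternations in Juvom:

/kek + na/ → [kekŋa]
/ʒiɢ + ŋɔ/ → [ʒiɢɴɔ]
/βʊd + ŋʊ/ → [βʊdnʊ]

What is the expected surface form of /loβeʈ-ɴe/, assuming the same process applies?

The data show progressive place assimilation: /n/ → [ŋ] after /k/; /ŋ/ → [ɴ] after /ɢ/; /ŋ/ → [n] after /d/. In each pair only place changes, matching the preceding consonant, while manner and voice stay constant.
The rule targets /ɴ/ (voiced uvular nasal), which sits after the trigger /ʈ/ (retroflex).
A voiced retroflex nasal is [ɳ], so the surface segment is [ɳ].

[loβeʈɳe]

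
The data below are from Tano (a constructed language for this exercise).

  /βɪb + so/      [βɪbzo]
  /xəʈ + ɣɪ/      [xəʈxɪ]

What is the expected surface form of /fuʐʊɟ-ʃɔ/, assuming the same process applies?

[fuʐʊɟʒɔ]

The data show progressive voicing assimilation: /s/ → [z] after /b/; /ɣ/ → [x] after /ʈ/. In each pair only voicing changes, matching the preceding consonant, while place and manner stay constant.
The rule targets /ʃ/ (voiceless postalveolar fricative), which sits after the trigger /ɟ/ (voiced).
The voiced postalveolar fricative is [ʒ], so /ʃ/ → [ʒ].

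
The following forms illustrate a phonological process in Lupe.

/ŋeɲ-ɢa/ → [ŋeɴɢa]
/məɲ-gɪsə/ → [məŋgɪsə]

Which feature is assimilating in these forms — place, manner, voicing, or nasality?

place

The segment that alternates is /ɲ/, which surfaces as [ɴ] when adjacent to /ɢ/.
/ɲ/ is palatal while /ɢ/ is uvular; the output [ɴ] is uvular, matching the trigger — so the feature that spreads is place.
The other alternating form patterns the same way: /ɲ/ → [ŋ] before /g/ (palatal → velar, matching velar) — only place changes, and always toward the following segment.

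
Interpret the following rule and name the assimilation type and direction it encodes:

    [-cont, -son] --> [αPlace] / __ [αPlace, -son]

regressive place assimilation

The rule copies the place features (abbreviated [Place]) from the environment onto the target, so the assimilating feature is place.
Since the environment is written after the underscore, the trigger follows the target; the direction is regressive.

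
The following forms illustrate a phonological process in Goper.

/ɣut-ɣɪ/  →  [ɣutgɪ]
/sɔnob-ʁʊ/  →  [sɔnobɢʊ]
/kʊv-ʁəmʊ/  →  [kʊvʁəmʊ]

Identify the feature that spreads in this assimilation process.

Comparing underlying and surface forms, /ɣ/ → [g] is the alternation; the neighbouring /t/ is constant.
/ɣ/ is a fricative while /t/ is a stop; the output [g] is a stop, matching the trigger — so the feature that spreads is manner.
The same holds elsewhere in the data: /ʁ/ → [ɢ] after /b/ (fricative → stop, matching a stop) — only manner changes, and always toward the preceding segment.
Nothing changes in [kʊvʁəmʊ]: there the adjacent consonants already agree in manner (/ʁ/ and /v/ are both fricatives), so this form is consistent with the same rule.

manner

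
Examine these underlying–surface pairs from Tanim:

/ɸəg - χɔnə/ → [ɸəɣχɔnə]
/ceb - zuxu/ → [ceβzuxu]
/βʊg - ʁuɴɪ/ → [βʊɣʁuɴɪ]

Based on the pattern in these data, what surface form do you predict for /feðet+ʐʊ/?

The data show regressive manner assimilation: /g/ → [ɣ] before /χ/; /b/ → [β] before /z/; /g/ → [ɣ] before /ʁ/. In each pair only manner changes, matching the following consonant, while place and voice stay constant.
The rule targets /t/ (voiceless alveolar stop), which sits before the trigger /ʐ/ (fricative).
The voiceless alveolar fricative is [s], so /t/ → [s].

[feðesʐʊ]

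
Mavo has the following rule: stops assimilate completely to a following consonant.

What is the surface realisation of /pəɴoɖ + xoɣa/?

[pəɴoxxoɣa]

/ɖ/ is the segment targeted by the rule; it sits immediately before /x/, so it assimilates completely and surfaces as [x].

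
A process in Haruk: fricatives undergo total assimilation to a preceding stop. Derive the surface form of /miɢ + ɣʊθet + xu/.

/ɣ/ is the segment targeted by the rule; it sits immediately after /ɢ/, so it assimilates completely and surfaces as [ɢ].
At the second juncture, /x/ likewise becomes [t] adjacent to /t/.

[miɢɢʊθettu]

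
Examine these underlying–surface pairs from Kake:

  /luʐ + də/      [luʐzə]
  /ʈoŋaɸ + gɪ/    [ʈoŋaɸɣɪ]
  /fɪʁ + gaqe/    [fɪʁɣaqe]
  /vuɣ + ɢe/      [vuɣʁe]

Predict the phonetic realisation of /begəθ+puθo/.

[begəθɸuθo]

The data show progressive manner assimilation: /d/ → [z] after /ʐ/; /g/ → [ɣ] after /ɸ/; /g/ → [ɣ] after /ʁ/; /ɢ/ → [ʁ] after /ɣ/. In each pair only manner changes, matching the preceding consonant, while place and voice stay constant.
/p/ is a voiceless bilabial stop. The preceding trigger /θ/ is a fricative, so /p/ must become a fricative as well.
A voiceless bilabial fricative is [ɸ], so the surface segment is [ɸ].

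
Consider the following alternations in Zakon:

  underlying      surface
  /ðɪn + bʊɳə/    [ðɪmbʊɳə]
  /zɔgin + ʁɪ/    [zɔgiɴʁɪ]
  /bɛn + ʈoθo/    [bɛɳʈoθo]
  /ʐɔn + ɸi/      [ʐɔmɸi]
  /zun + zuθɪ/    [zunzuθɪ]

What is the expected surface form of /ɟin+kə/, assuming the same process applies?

The data show regressive place assimilation: /n/ → [m] before /b/; /n/ → [ɴ] before /ʁ/; /n/ → [ɳ] before /ʈ/; /n/ → [m] before /ɸ/. In each pair only place changes, matching the following consonant, while manner and voice stay constant.
Nothing changes in [zunzuθɪ]: there the adjacent consonants already agree in place (/n/ and /z/ are both alveolar), so this form is consistent with the same rule.
The rule targets /n/ (voiced alveolar nasal), which sits before the trigger /k/ (velar).
A voiced velar nasal is [ŋ], so the surface segment is [ŋ].

[ɟiŋkə]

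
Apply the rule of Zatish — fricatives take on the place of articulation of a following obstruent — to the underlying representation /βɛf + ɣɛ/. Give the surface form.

The rule targets /f/ (voiceless labiodental fricative), which sits before the trigger /ɣ/ (velar).
A voiceless velar fricative is [x], so the surface segment is [x].

[βɛxɣɛ]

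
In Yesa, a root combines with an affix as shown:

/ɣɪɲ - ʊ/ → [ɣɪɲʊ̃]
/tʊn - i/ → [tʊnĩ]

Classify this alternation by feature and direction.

progressive nasality assimilation (vowel nasalisation)

The vowel /ʊ/ surfaces as nasalised [ʊ̃] next to the preceding nasal /ɲ/ — it has acquired the [+nasal] feature of its neighbour.
Likewise in the remaining data: /i/ → [ĩ] after /n/ — each time a vowel is nasalised next to a preceding nasal.
Because the conditioning nasal is to the left of the vowel that changes, the process is progressive (perseverative).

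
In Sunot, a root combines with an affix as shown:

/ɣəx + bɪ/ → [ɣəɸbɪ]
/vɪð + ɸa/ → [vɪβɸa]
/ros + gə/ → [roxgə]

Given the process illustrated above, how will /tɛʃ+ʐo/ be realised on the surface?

The data show regressive place assimilation: /x/ → [ɸ] before /b/; /ð/ → [β] before /ɸ/; /s/ → [x] before /g/. In each pair only place changes, matching the following consonant, while manner and voice stay constant.
/ʃ/ is a voiceless postalveolar fricative. The following trigger /ʐ/ is retroflex, so /ʃ/ must become retroflex as well.
A voiceless retroflex fricative is [ʂ], so the surface segment is [ʂ].

[tɛʂʐo]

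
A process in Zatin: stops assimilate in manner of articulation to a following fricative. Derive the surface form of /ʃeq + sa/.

The rule targets /q/ (voiceless uvular stop), which sits before the trigger /s/ (fricative).
The voiceless uvular fricative is [χ], so /q/ → [χ].

[ʃeχsa]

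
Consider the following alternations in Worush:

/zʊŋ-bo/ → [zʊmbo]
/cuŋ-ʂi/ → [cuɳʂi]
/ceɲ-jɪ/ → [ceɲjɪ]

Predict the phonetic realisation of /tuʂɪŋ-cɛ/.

The data show regressive place assimilation: /ŋ/ → [m] before /b/; /ŋ/ → [ɳ] before /ʂ/. In each pair only place changes, matching the following consonant, while manner and voice stay constant.
Nothing changes in [ceɲjɪ]: there the adjacent consonants already agree in place (/ɲ/ and /j/ are both palatal), so this form is consistent with the same rule.
/ŋ/ is a voiced velar nasal. The following trigger /c/ is palatal, so /ŋ/ must become palatal as well.
A voiced palatal nasal is [ɲ], so the surface segment is [ɲ].

[tuʂɪɲcɛ]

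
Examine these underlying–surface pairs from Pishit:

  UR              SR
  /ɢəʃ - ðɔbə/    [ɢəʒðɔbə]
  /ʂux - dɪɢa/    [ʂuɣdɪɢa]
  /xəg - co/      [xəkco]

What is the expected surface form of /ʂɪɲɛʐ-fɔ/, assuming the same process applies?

[ʂɪɲɛʂfɔ]

The data show regressive voicing assimilation: /ʃ/ → [ʒ] before /ð/; /x/ → [ɣ] before /d/; /g/ → [k] before /c/. In each pair only voicing changes, matching the following consonant, while place and manner stay constant.
/ʐ/ is a voiced retroflex fricative. The following trigger /f/ is voiceless, so /ʐ/ must become voiceless as well.
A voiceless retroflex fricative is [ʂ], so the surface segment is [ʂ].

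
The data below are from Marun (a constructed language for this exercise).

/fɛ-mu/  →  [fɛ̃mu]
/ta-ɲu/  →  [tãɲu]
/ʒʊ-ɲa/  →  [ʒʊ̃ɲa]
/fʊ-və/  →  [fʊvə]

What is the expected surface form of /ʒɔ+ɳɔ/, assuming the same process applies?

The data show regressive nasality assimilation (vowel nasalisation): /ɛ/ → [ɛ̃] before /m/; /a/ → [ã] before /ɲ/; /ʊ/ → [ʊ̃] before /ɲ/ — a vowel is nasalised by an immediately following nasal consonant.
No change occurs in [fʊvə] because the vowel at the boundary is adjacent to an oral consonant, not a nasal (/ʊ/ next to /v/).
/ɔ/ sits next to the nasal /ɳ/ and is therefore nasalised to [ɔ̃].

[ʒɔ̃ɳɔ]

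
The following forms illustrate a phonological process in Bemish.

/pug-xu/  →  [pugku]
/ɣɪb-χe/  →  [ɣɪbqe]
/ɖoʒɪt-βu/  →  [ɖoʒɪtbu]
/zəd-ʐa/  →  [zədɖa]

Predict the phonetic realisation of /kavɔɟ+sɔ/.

The data show progressive manner assimilation: /x/ → [k] after /g/; /χ/ → [q] after /b/; /β/ → [b] after /t/; /ʐ/ → [ɖ] after /d/. In each pair only manner changes, matching the preceding consonant, while place and voice stay constant.
/s/ is a voiceless alveolar fricative. The preceding trigger /ɟ/ is a stop, so /s/ must become a stop as well.
Changing only its manner to stop gives [t] — the voiceless alveolar stop.

[kavɔɟtɔ]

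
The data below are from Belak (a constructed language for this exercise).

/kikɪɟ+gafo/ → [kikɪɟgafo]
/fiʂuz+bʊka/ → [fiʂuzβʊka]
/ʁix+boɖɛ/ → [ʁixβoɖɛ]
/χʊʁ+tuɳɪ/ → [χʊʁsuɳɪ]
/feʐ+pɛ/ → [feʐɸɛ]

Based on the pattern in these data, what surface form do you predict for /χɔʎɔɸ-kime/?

[χɔʎɔɸxime]

The data show progressive manner assimilation: /b/ → [β] after /z/; /b/ → [β] after /x/; /t/ → [s] after /ʁ/; /p/ → [ɸ] after /ʐ/. In each pair only manner changes, matching the preceding consonant, while place and voice stay constant.
No alternation appears in [kikɪɟgafo]: there the adjacent consonants already agree in manner (/g/ and /ɟ/ are both stops), so this form is consistent with the same rule.
/k/ is a voiceless velar stop. The preceding trigger /ɸ/ is a fricative, so /k/ must become a fricative as well.
Changing only its manner to fricative gives [x] — the voiceless velar fricative.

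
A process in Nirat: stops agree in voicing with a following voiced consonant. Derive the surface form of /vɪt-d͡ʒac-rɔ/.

[vɪdd͡ʒaɟrɔ]

The rule targets /t/ (voiceless alveolar stop), which sits before the trigger /d͡ʒ/ (voiced).
Changing only its voicing to voiced gives [d] — the voiced alveolar stop.
The same rule applies at the second boundary: /c/ → [ɟ] next to /r/.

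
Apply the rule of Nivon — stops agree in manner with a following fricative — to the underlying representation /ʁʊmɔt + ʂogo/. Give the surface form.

[ʁʊmɔsʂogo]

The rule targets /t/ (voiceless alveolar stop), which sits before the trigger /ʂ/ (fricative).
The voiceless alveolar fricative is [s], so /t/ → [s].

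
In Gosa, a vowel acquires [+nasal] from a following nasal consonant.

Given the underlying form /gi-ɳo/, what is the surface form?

The vowel /i/ is adjacent to the following nasal /ɳ/, so it acquires [+nasal] and surfaces as [ĩ].

[gĩɳo]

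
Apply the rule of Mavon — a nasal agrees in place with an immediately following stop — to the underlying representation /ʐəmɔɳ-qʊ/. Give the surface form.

/ɳ/ is a voiced retroflex nasal. The following trigger /q/ is uvular, so /ɳ/ must become uvular as well.
A voiced uvular nasal is [ɴ], so the surface segment is [ɴ].

[ʐəmɔɴqʊ]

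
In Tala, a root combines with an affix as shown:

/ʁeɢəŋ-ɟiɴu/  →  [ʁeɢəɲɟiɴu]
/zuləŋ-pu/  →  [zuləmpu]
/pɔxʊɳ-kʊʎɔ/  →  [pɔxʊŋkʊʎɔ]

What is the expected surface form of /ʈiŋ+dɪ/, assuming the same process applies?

[ʈindɪ]

The data show regressive place assimilation: /ŋ/ → [ɲ] before /ɟ/; /ŋ/ → [m] before /p/; /ɳ/ → [ŋ] before /k/. In each pair only place changes, matching the following consonant, while manner and voice stay constant.
/ŋ/ is a voiced velar nasal. The following trigger /d/ is alveolar, so /ŋ/ must become alveolar as well.
The voiced alveolar nasal is [n], so /ŋ/ → [n].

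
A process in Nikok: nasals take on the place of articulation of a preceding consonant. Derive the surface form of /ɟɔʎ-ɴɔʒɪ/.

[ɟɔʎɲɔʒɪ]

/ɴ/ is a voiced uvular nasal. The preceding trigger /ʎ/ is palatal, so /ɴ/ must become palatal as well.
The voiced palatal nasal is [ɲ], so /ɴ/ → [ɲ].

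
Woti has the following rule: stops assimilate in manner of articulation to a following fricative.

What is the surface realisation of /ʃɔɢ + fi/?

The rule targets /ɢ/ (voiced uvular stop), which sits before the trigger /f/ (fricative).
Changing only its manner to fricative gives [ʁ] — the voiced uvular fricative.

[ʃɔʁfi]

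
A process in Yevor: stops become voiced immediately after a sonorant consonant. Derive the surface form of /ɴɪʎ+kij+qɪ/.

[ɴɪʎgijɢɪ]

/k/ is a voiceless velar stop. The preceding trigger /ʎ/ is voiced, so /k/ must become voiced as well.
Changing only its voicing to voiced gives [g] — the voiced velar stop.
At the second juncture, /q/ likewise becomes [ɢ] adjacent to /j/.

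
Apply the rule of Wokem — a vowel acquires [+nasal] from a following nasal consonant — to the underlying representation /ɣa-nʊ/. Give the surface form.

[ɣãnʊ]

The vowel /a/ is adjacent to the following nasal /n/, so it acquires [+nasal] and surfaces as [ã].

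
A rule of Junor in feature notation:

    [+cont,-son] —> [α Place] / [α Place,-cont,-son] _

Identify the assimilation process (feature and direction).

progressive place assimilation

The rule copies the place features (abbreviated [Place]) from the environment onto the target, so the assimilating feature is place.
The conditioning segment sits to the left of the focus bar, meaning the trigger precedes the segment that changes — progressive assimilation.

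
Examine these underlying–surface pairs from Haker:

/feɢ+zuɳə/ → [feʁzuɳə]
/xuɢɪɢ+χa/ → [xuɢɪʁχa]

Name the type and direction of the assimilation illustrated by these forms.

regressive manner assimilation

The segment that alternates is /ɢ/, which surfaces as [ʁ] when adjacent to /z/.
/ɢ/ is a stop while /z/ is a fricative; the output [ʁ] is a fricative, matching the trigger — so the feature that spreads is manner.
Place and voice are unchanged, so the assimilation is partial, not total.
Checking the remaining alternation: /ɢ/ → [ʁ] before /χ/ (stop → fricative, matching a fricative) — only manner changes, and always toward the following segment.
The trigger is the following segment, so the direction is regressive (anticipatory).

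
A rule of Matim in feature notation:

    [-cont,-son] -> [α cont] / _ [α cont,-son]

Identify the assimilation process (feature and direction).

The shared variable α links the value of [cont] on the target to that of the neighbouring obstruent. [cont] distinguishes stops from fricatives — a manner-of-articulation feature — so this is manner assimilation.
The conditioning segment sits to the right of the focus bar, meaning the trigger follows the segment that changes — regressive assimilation.

regressive manner assimilation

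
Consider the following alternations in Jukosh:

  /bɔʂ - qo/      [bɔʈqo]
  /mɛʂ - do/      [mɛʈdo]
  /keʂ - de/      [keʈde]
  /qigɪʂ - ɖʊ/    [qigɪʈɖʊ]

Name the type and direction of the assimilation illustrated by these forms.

The segment that alternates is /ʂ/, which surfaces as [ʈ] when adjacent to /q/.
The change fricative → stop matches the manner of the following /q/, identifying this as manner assimilation.
Place and voice are unchanged, so the assimilation is partial, not total.
The same holds elsewhere in the data: /ʂ/ → [ʈ] before /d/ (fricative → stop, matching a stop); /ʂ/ → [ʈ] before /ɖ/ (fricative → stop, matching a stop) — only manner changes, and always toward the following segment.
The trigger is the following segment, so the direction is regressive (anticipatory).

regressive manner assimilation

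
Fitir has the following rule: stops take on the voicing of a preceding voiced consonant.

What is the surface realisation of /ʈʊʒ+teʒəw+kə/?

/t/ is a voiceless alveolar stop. The preceding trigger /ʒ/ is voiced, so /t/ must become voiced as well.
The voiced alveolar stop is [d], so /t/ → [d].
The same rule applies at the second boundary: /k/ → [g] next to /w/.

[ʈʊʒdeʒəwgə]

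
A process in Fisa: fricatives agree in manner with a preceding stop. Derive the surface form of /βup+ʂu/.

[βupʈu]

The rule targets /ʂ/ (voiceless retroflex fricative), which sits after the trigger /p/ (stop).
A voiceless retroflex stop is [ʈ], so the surface segment is [ʈ].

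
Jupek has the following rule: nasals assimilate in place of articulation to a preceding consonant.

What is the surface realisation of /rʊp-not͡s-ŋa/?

/n/ is a voiced alveolar nasal. The preceding trigger /p/ is bilabial, so /n/ must become bilabial as well.
Changing only its place to bilabial gives [m] — the voiced bilabial nasal.
At the second juncture, /ŋ/ likewise becomes [n] adjacent to /t͡s/.

[rʊpmot͡sna]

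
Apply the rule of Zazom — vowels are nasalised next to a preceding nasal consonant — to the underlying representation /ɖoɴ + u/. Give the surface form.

The vowel /u/ is adjacent to the preceding nasal /ɴ/, so it acquires [+nasal] and surfaces as [ũ].

[ɖoɴũ]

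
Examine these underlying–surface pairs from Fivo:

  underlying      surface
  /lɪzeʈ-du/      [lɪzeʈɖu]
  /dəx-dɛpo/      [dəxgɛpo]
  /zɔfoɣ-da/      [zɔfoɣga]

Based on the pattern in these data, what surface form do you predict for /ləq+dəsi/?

The data show progressive place assimilation: /d/ → [ɖ] after /ʈ/; /d/ → [g] after /x/; /d/ → [g] after /ɣ/. In each pair only place changes, matching the preceding consonant, while manner and voice stay constant.
The rule targets /d/ (voiced alveolar stop), which sits after the trigger /q/ (uvular).
The voiced uvular stop is [ɢ], so /d/ → [ɢ].

[ləqɢəsi]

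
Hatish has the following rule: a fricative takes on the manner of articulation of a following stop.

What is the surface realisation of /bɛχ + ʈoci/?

[bɛqʈoci]

The rule targets /χ/ (voiceless uvular fricative), which sits before the trigger /ʈ/ (stop).
The voiceless uvular stop is [q], so /χ/ → [q].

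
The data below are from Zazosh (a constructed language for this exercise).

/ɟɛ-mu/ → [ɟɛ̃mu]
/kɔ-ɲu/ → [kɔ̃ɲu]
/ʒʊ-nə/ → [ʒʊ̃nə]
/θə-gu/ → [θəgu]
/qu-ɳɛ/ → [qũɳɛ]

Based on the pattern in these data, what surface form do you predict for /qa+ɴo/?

[qãɴo]

The data show regressive nasality assimilation (vowel nasalisation): /ɛ/ → [ɛ̃] before /m/; /ɔ/ → [ɔ̃] before /ɲ/; /ʊ/ → [ʊ̃] before /n/; /u/ → [ũ] before /ɳ/ — a vowel is nasalised by an immediately following nasal consonant.
No change occurs in [θəgu] because the vowel at the boundary is adjacent to an oral consonant, not a nasal (/ə/ next to /g/).
The vowel /a/ is adjacent to the following nasal /ɴ/, so it acquires [+nasal] and surfaces as [ã].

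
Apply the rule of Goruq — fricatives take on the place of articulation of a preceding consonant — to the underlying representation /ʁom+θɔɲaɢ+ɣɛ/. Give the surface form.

/θ/ is a voiceless dental fricative. The preceding trigger /m/ is bilabial, so /θ/ must become bilabial as well.
A voiceless bilabial fricative is [ɸ], so the surface segment is [ɸ].
At the second juncture, /ɣ/ likewise becomes [ʁ] adjacent to /ɢ/.

[ʁomɸɔɲaɢʁɛ]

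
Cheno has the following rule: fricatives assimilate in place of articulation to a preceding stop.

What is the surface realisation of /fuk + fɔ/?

[fukxɔ]

The rule targets /f/ (voiceless labiodental fricative), which sits after the trigger /k/ (velar).
The voiceless velar fricative is [x], so /f/ → [x].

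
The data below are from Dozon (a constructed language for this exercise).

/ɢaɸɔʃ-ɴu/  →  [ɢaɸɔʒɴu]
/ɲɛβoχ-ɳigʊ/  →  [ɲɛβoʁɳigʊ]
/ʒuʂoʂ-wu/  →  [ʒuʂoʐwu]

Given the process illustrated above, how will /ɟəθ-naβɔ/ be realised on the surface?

[ɟəðnaβɔ]

The data show regressive voicing assimilation: /ʃ/ → [ʒ] before /ɴ/; /χ/ → [ʁ] before /ɳ/; /ʂ/ → [ʐ] before /w/. In each pair only voicing changes, matching the following consonant, while place and manner stay constant.
The rule targets /θ/ (voiceless dental fricative), which sits before the trigger /n/ (voiced).
A voiced dental fricative is [ð], so the surface segment is [ð].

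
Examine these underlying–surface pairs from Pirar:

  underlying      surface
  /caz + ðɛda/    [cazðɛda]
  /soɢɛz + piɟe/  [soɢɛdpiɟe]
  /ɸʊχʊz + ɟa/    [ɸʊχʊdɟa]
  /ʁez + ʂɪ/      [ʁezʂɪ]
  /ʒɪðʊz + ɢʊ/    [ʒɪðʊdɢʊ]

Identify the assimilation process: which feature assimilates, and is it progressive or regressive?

Underlying /z/ is realised as [d] next to /p/; /p/ itself does not change.
The change fricative → stop matches the manner of the following /p/, identifying this as manner assimilation.
Place and voice are unchanged, so the assimilation is partial, not total.
Checking the remaining alternations: /z/ → [d] before /ɟ/ (fricative → stop, matching a stop); /z/ → [d] before /ɢ/ (fricative → stop, matching a stop) — only manner changes, and always toward the following segment.
Nothing changes in [cazðɛda], [ʁezʂɪ]: there the adjacent consonants already agree in manner (/z/ and /ð/ are both fricatives; /z/ and /ʂ/ are both fricatives), so these forms are consistent with the same rule.
The trigger is the following segment, so the direction is regressive (anticipatory).

regressive manner assimilation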